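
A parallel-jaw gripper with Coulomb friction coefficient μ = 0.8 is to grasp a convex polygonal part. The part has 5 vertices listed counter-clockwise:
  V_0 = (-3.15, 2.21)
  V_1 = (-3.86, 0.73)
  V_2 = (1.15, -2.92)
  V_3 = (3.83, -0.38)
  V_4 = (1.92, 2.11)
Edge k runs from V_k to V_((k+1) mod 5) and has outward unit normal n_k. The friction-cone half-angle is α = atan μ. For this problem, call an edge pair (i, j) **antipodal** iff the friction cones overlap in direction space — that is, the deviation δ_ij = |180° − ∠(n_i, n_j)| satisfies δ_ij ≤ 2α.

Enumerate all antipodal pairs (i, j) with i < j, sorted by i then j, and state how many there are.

α = atan 0.8 = 38.66°;  2α = 77.32°
n_0 = (-0.9016, +0.4325)
n_1 = (-0.5888, -0.8082)
n_2 = (+0.6879, -0.7258)
n_3 = (+0.7935, +0.6086)
n_4 = (+0.0197, +0.9998)
  (0,1): δ = 100.45°  ·
  (0,2): δ = 20.91°  ✓
  (0,3): δ = 63.12°  ✓
  (0,4): δ = 114.50°  ·
  (1,2): δ = 100.46°  ·
  (1,3): δ = 16.43°  ✓
  (1,4): δ = 34.94°  ✓
  (2,3): δ = 95.97°  ·
  (2,4): δ = 44.59°  ✓
  (3,4): δ = 128.62°  ·
antipodal pairs: 5

count = 5; pairs: (0,2), (0,3), (1,3), (1,4), (2,4)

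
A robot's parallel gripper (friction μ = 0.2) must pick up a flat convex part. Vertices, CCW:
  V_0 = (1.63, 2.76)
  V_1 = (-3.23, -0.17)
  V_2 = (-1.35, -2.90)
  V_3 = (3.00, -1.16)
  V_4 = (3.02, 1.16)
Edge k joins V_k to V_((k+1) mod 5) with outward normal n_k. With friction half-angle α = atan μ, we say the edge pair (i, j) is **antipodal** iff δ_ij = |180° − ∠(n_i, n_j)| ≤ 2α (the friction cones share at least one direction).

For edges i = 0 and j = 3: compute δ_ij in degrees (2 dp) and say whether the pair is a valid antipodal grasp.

δ = 58.42°, invalid

α = atan 0.2 = 11.31°;  2α = 22.62°
edge 0: e_0 = (-4.86, -2.93);  n_0 = (-0.5163, +0.8564)
edge 3: e_3 = (+0.02, +2.32);  n_3 = (+1.0000, -0.0086)
∠(n_0, n_3) = 121.58°
δ = |180° − 121.58°| = 58.42°
58.42° > 2α = 22.62°  →  invalid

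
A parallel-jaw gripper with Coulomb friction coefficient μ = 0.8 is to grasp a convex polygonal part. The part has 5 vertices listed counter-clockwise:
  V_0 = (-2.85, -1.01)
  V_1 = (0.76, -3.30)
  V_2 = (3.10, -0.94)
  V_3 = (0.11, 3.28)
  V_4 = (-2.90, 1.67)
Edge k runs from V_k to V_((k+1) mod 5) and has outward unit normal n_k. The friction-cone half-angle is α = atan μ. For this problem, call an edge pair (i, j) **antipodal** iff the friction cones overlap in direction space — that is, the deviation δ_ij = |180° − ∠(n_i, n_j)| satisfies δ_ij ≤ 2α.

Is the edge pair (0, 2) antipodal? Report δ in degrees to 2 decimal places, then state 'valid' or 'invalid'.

α = atan 0.8 = 38.66°;  2α = 77.32°
edge 0: e_0 = (+3.61, -2.29);  n_0 = (-0.5357, -0.8444)
edge 2: e_2 = (-2.99, +4.22);  n_2 = (+0.8159, +0.5781)
∠(n_0, n_2) = 157.71°
δ = |180° − 157.71°| = 22.29°
22.29° ≤ 2α = 77.32°  →  valid

δ = 22.29°, valid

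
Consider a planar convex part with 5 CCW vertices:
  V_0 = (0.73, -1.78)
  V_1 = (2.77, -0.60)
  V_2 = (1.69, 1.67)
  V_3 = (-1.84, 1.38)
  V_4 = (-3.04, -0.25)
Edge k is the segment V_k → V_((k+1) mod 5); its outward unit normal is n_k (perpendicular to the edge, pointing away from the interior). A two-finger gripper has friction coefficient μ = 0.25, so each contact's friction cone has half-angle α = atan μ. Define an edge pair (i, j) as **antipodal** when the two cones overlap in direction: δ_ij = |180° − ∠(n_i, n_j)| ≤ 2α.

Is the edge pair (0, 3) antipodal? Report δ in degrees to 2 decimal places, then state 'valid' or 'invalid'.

α = atan 0.25 = 14.04°;  2α = 28.07°
edge 0: e_0 = (+2.04, +1.18);  n_0 = (+0.5007, -0.8656)
edge 3: e_3 = (-1.20, -1.63);  n_3 = (-0.8053, +0.5929)
∠(n_0, n_3) = 156.41°
δ = |180° − 156.41°| = 23.59°
23.59° ≤ 2α = 28.07°  →  valid

δ = 23.59°, valid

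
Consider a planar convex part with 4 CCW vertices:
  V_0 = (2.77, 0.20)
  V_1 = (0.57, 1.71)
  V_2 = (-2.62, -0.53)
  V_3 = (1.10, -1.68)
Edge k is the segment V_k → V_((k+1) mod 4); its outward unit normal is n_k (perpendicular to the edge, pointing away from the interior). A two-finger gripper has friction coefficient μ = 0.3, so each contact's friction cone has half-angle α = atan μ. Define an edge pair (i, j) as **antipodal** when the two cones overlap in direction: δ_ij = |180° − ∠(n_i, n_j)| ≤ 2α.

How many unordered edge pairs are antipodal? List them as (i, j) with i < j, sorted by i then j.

count = 2; pairs: (0,2), (1,3)

α = atan 0.3 = 16.70°;  2α = 33.40°
n_0 = (+0.5659, +0.8245)
n_1 = (-0.5747, +0.8184)
n_2 = (-0.2953, -0.9554)
n_3 = (+0.7476, -0.6641)
  (0,1): δ = 110.46°  ·
  (0,2): δ = 17.29°  ✓
  (0,3): δ = 82.85°  ·
  (1,2): δ = 52.25°  ·
  (1,3): δ = 13.31°  ✓
  (2,3): δ = 114.44°  ·
antipodal pairs: 2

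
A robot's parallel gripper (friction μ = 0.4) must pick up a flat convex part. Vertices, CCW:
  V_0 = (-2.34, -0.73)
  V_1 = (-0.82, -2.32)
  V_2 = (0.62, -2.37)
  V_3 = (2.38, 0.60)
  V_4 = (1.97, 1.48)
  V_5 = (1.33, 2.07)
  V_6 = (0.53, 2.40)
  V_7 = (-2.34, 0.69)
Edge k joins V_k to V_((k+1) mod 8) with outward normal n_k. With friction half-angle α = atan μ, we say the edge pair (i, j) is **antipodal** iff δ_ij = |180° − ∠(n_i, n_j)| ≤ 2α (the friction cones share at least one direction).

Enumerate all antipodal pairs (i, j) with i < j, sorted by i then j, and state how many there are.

α = atan 0.4 = 21.80°;  2α = 43.60°
n_0 = (-0.7228, -0.6910)
n_1 = (-0.0347, -0.9994)
n_2 = (+0.8603, -0.5098)
n_3 = (+0.9064, +0.4223)
n_4 = (+0.6778, +0.7352)
n_5 = (+0.3813, +0.9244)
n_6 = (-0.5119, +0.8591)
n_7 = (-1.0000, -0.0000)
  (0,1): δ = 135.70°  ·
  (0,2): δ = 74.36°  ·
  (0,3): δ = 18.73°  ✓
  (0,4): δ = 3.62°  ✓
  (0,5): δ = 23.87°  ✓
  (0,6): δ = 77.08°  ·
  (0,7): δ = 136.29°  ·
  (1,2): δ = 118.66°  ·
  (1,3): δ = 63.03°  ·
  (1,4): δ = 40.68°  ✓
  (1,5): δ = 20.43°  ✓
  (1,6): δ = 32.78°  ✓
  (1,7): δ = 91.99°  ·
  (2,3): δ = 124.37°  ·
  (2,4): δ = 102.02°  ·
  (2,5): δ = 81.77°  ·
  (2,6): δ = 28.56°  ✓
  (2,7): δ = 30.65°  ✓
  (3,4): δ = 157.65°  ·
  (3,5): δ = 137.40°  ·
  (3,6): δ = 84.19°  ·
  (3,7): δ = 24.98°  ✓
  (4,5): δ = 159.74°  ·
  (4,6): δ = 106.54°  ·
  (4,7): δ = 47.33°  ·
  (5,6): δ = 126.80°  ·
  (5,7): δ = 67.58°  ·
  (6,7): δ = 120.79°  ·
antipodal pairs: 9

count = 9; pairs: (0,3), (0,4), (0,5), (1,4), (1,5), (1,6), (2,6), (2,7), (3,7)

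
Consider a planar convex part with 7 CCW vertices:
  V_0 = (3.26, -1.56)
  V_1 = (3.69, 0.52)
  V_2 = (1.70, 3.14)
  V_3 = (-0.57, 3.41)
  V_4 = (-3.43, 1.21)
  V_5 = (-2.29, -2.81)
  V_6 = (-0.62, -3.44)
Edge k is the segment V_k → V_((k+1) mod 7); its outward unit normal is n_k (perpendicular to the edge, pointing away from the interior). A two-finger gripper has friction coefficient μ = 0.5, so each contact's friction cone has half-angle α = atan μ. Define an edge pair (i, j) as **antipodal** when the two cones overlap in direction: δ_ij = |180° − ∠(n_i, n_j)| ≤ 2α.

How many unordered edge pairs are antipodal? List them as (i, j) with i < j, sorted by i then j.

α = atan 0.5 = 26.57°;  2α = 53.13°
n_0 = (+0.9793, -0.2024)
n_1 = (+0.7963, +0.6049)
n_2 = (+0.1181, +0.9930)
n_3 = (-0.6097, +0.7926)
n_4 = (-0.9621, -0.2728)
n_5 = (-0.3530, -0.9356)
n_6 = (+0.4360, -0.8999)
  (0,1): δ = 131.10°  ·
  (0,2): δ = 85.10°  ·
  (0,3): δ = 40.75°  ✓
  (0,4): δ = 27.51°  ✓
  (0,5): δ = 81.01°  ·
  (0,6): δ = 127.53°  ·
  (1,2): δ = 134.00°  ·
  (1,3): δ = 89.65°  ·
  (1,4): δ = 21.39°  ✓
  (1,5): δ = 32.11°  ✓
  (1,6): δ = 78.63°  ·
  (2,3): δ = 135.65°  ·
  (2,4): δ = 67.38°  ·
  (2,5): δ = 13.89°  ✓
  (2,6): δ = 32.63°  ✓
  (3,4): δ = 111.74°  ·
  (3,5): δ = 58.24°  ·
  (3,6): δ = 11.72°  ✓
  (4,5): δ = 126.50°  ·
  (4,6): δ = 79.98°  ·
  (5,6): δ = 133.48°  ·
antipodal pairs: 7

count = 7; pairs: (0,3), (0,4), (1,4), (1,5), (2,5), (2,6), (3,6)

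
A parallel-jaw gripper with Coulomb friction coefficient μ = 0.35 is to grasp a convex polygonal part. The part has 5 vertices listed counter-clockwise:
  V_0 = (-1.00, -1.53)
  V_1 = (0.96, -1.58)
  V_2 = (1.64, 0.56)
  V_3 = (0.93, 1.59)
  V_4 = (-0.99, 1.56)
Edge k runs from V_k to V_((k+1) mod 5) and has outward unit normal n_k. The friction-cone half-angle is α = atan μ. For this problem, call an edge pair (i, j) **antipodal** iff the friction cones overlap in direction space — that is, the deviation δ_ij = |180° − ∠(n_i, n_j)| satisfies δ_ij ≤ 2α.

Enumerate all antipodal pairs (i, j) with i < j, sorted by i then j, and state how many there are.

α = atan 0.35 = 19.29°;  2α = 38.58°
n_0 = (-0.0255, -0.9997)
n_1 = (+0.9530, -0.3028)
n_2 = (+0.8233, +0.5675)
n_3 = (-0.0156, +0.9999)
n_4 = (-1.0000, +0.0032)
  (0,1): δ = 106.17°  ·
  (0,2): δ = 53.96°  ·
  (0,3): δ = 2.36°  ✓
  (0,4): δ = 91.28°  ·
  (1,2): δ = 127.79°  ·
  (1,3): δ = 71.48°  ·
  (1,4): δ = 17.44°  ✓
  (2,3): δ = 123.68°  ·
  (2,4): δ = 34.76°  ✓
  (3,4): δ = 91.08°  ·
antipodal pairs: 3

count = 3; pairs: (0,3), (1,4), (2,4)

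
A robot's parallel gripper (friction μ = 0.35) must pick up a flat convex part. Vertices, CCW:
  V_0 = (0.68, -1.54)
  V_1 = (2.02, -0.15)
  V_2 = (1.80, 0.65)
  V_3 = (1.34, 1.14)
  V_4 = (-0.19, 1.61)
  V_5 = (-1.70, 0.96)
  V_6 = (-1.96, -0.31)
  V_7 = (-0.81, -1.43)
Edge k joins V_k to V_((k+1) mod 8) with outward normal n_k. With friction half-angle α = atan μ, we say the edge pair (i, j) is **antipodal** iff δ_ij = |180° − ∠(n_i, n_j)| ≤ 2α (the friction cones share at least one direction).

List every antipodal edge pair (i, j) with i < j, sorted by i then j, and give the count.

count = 8; pairs: (0,4), (0,5), (1,5), (1,6), (2,6), (3,6), (3,7), (4,7)

α = atan 0.35 = 19.29°;  2α = 38.58°
n_0 = (+0.7199, -0.6940)
n_1 = (+0.9642, +0.2652)
n_2 = (+0.7291, +0.6844)
n_3 = (+0.2936, +0.9559)
n_4 = (-0.3954, +0.9185)
n_5 = (-0.9797, +0.2006)
n_6 = (-0.6977, -0.7164)
n_7 = (-0.0736, -0.9973)
  (0,1): δ = 120.67°  ·
  (0,2): δ = 92.86°  ·
  (0,3): δ = 63.13°  ·
  (0,4): δ = 22.76°  ✓
  (0,5): δ = 32.38°  ✓
  (0,6): δ = 89.71°  ·
  (0,7): δ = 129.73°  ·
  (1,2): δ = 152.18°  ·
  (1,3): δ = 122.45°  ·
  (1,4): δ = 82.09°  ·
  (1,5): δ = 26.95°  ✓
  (1,6): δ = 30.38°  ✓
  (1,7): δ = 70.40°  ·
  (2,3): δ = 150.27°  ·
  (2,4): δ = 109.90°  ·
  (2,5): δ = 54.76°  ·
  (2,6): δ = 2.57°  ✓
  (2,7): δ = 42.59°  ·
  (3,4): δ = 139.63°  ·
  (3,5): δ = 84.49°  ·
  (3,6): δ = 27.17°  ✓
  (3,7): δ = 12.85°  ✓
  (4,5): δ = 124.86°  ·
  (4,6): δ = 67.53°  ·
  (4,7): δ = 27.51°  ✓
  (5,6): δ = 122.67°  ·
  (5,7): δ = 82.65°  ·
  (6,7): δ = 139.98°  ·
antipodal pairs: 8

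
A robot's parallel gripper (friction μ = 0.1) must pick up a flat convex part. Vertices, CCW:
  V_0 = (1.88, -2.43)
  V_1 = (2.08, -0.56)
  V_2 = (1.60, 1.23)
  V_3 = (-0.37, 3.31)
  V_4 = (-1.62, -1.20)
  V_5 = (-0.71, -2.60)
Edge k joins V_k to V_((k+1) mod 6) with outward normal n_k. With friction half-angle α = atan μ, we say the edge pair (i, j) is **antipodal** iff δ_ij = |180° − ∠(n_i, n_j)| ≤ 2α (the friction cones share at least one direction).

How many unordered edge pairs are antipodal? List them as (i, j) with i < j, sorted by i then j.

count = 2; pairs: (0,3), (2,4)

α = atan 0.1 = 5.71°;  2α = 11.42°
n_0 = (+0.9943, -0.1063)
n_1 = (+0.9659, +0.2590)
n_2 = (+0.7260, +0.6876)
n_3 = (-0.9637, +0.2671)
n_4 = (-0.8384, -0.5450)
n_5 = (+0.0655, -0.9979)
  (0,1): δ = 158.88°  ·
  (0,2): δ = 130.45°  ·
  (0,3): δ = 9.39°  ✓
  (0,4): δ = 39.13°  ·
  (0,5): δ = 99.86°  ·
  (1,2): δ = 151.57°  ·
  (1,3): δ = 30.50°  ·
  (1,4): δ = 18.01°  ·
  (1,5): δ = 78.74°  ·
  (2,3): δ = 58.94°  ·
  (2,4): δ = 10.42°  ✓
  (2,5): δ = 50.31°  ·
  (3,4): δ = 131.48°  ·
  (3,5): δ = 70.75°  ·
  (4,5): δ = 119.27°  ·
antipodal pairs: 2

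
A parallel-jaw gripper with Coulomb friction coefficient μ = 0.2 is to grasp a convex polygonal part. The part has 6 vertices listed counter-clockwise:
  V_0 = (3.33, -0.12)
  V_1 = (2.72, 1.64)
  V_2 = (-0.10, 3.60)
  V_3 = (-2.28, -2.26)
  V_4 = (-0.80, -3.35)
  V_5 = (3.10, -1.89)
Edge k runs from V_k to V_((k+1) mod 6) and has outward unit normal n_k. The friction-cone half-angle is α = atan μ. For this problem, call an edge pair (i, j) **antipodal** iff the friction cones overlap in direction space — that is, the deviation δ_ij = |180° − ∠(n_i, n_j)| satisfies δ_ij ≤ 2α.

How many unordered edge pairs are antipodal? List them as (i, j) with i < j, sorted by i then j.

α = atan 0.2 = 11.31°;  2α = 22.62°
n_0 = (+0.9449, +0.3275)
n_1 = (+0.5707, +0.8211)
n_2 = (-0.9372, +0.3487)
n_3 = (-0.5930, -0.8052)
n_4 = (+0.3506, -0.9365)
n_5 = (+0.9917, -0.1289)
  (0,1): δ = 143.92°  ·
  (0,2): δ = 39.52°  ·
  (0,3): δ = 34.51°  ·
  (0,4): δ = 91.41°  ·
  (0,5): δ = 153.48°  ·
  (1,2): δ = 75.61°  ·
  (1,3): δ = 1.57°  ✓
  (1,4): δ = 55.32°  ·
  (1,5): δ = 117.40°  ·
  (2,3): δ = 105.97°  ·
  (2,4): δ = 49.07°  ·
  (2,5): δ = 13.00°  ✓
  (3,4): δ = 123.11°  ·
  (3,5): δ = 61.03°  ·
  (4,5): δ = 117.93°  ·
antipodal pairs: 2

count = 2; pairs: (1,3), (2,5)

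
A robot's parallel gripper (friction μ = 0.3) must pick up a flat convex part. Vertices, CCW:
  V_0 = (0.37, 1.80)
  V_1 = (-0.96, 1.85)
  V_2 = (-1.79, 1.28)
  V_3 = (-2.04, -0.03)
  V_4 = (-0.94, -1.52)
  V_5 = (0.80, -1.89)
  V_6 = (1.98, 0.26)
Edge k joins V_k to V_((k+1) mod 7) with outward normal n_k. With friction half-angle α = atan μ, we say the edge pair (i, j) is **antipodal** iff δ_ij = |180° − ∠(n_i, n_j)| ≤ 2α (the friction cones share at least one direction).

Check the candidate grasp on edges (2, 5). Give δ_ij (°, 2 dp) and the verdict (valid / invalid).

δ = 17.96°, valid

α = atan 0.3 = 16.70°;  2α = 33.40°
edge 2: e_2 = (-0.25, -1.31);  n_2 = (-0.9823, +0.1875)
edge 5: e_5 = (+1.18, +2.15);  n_5 = (+0.8766, -0.4811)
∠(n_2, n_5) = 162.04°
δ = |180° − 162.04°| = 17.96°
17.96° ≤ 2α = 33.40°  →  valid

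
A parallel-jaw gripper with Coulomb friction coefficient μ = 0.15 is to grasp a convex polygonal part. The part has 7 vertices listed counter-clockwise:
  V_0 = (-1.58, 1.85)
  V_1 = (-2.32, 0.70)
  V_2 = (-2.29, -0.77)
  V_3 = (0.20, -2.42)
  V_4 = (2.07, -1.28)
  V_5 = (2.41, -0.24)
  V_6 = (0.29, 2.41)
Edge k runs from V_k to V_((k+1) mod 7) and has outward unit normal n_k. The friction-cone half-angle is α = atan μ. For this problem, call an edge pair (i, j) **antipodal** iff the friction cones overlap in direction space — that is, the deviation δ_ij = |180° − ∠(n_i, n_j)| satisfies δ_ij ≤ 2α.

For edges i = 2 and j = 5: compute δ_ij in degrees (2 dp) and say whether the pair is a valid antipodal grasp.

δ = 17.81°, invalid

α = atan 0.15 = 8.53°;  2α = 17.06°
edge 2: e_2 = (+2.49, -1.65);  n_2 = (-0.5524, -0.8336)
edge 5: e_5 = (-2.12, +2.65);  n_5 = (+0.7809, +0.6247)
∠(n_2, n_5) = 162.19°
δ = |180° − 162.19°| = 17.81°
17.81° > 2α = 17.06°  →  invalid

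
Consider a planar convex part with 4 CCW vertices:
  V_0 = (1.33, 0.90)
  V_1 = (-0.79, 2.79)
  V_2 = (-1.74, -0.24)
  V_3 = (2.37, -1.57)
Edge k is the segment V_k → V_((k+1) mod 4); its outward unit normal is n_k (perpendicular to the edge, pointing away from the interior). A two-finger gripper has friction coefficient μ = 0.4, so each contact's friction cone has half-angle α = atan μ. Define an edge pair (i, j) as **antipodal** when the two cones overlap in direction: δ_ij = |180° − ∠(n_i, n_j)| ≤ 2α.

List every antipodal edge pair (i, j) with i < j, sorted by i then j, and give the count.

count = 2; pairs: (0,2), (1,3)

α = atan 0.4 = 21.80°;  2α = 43.60°
n_0 = (+0.6655, +0.7464)
n_1 = (-0.9542, +0.2992)
n_2 = (-0.3079, -0.9514)
n_3 = (+0.9216, +0.3881)
  (0,1): δ = 65.69°  ·
  (0,2): δ = 23.79°  ✓
  (0,3): δ = 154.55°  ·
  (1,2): δ = 90.52°  ·
  (1,3): δ = 40.24°  ✓
  (2,3): δ = 49.23°  ·
antipodal pairs: 2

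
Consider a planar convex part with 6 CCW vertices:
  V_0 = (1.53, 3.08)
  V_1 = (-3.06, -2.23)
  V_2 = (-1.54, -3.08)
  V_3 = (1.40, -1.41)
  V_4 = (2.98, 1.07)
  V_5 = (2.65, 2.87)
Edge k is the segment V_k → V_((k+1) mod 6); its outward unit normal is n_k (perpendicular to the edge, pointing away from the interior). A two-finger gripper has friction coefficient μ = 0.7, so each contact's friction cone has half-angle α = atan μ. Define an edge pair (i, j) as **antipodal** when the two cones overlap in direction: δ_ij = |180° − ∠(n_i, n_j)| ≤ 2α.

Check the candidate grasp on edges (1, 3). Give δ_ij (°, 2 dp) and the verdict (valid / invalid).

δ = 93.29°, invalid

α = atan 0.7 = 34.99°;  2α = 69.98°
edge 1: e_1 = (+1.52, -0.85);  n_1 = (-0.4881, -0.8728)
edge 3: e_3 = (+1.58, +2.48);  n_3 = (+0.8434, -0.5373)
∠(n_1, n_3) = 86.71°
δ = |180° − 86.71°| = 93.29°
93.29° > 2α = 69.98°  →  invalid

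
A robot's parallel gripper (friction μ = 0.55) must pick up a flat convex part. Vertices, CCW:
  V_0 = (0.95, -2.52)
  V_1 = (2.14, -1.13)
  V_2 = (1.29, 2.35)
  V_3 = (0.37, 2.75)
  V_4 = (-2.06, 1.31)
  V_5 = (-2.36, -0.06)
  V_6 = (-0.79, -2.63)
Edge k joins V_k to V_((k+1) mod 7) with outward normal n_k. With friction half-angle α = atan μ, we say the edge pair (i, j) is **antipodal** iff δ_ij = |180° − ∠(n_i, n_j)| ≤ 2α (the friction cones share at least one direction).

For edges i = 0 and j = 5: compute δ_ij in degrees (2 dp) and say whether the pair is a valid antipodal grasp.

δ = 71.99°, invalid

α = atan 0.55 = 28.81°;  2α = 57.62°
edge 0: e_0 = (+1.19, +1.39);  n_0 = (+0.7596, -0.6503)
edge 5: e_5 = (+1.57, -2.57);  n_5 = (-0.8534, -0.5213)
∠(n_0, n_5) = 108.01°
δ = |180° − 108.01°| = 71.99°
71.99° > 2α = 57.62°  →  invalid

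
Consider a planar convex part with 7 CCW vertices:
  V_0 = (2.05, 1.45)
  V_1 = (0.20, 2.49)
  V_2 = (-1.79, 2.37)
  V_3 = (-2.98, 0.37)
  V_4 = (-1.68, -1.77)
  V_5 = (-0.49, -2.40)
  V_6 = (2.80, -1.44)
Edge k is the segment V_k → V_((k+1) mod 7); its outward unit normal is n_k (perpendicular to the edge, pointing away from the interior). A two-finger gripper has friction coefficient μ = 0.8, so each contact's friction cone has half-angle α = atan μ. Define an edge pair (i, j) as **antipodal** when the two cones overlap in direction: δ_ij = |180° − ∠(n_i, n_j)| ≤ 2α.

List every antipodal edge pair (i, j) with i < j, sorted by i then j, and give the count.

α = atan 0.8 = 38.66°;  2α = 77.32°
n_0 = (+0.4900, +0.8717)
n_1 = (-0.0602, +0.9982)
n_2 = (-0.8594, +0.5113)
n_3 = (-0.8547, -0.5192)
n_4 = (-0.4679, -0.8838)
n_5 = (+0.2801, -0.9600)
n_6 = (+0.9679, +0.2512)
  (0,1): δ = 147.21°  ·
  (0,2): δ = 91.41°  ·
  (0,3): δ = 29.38°  ✓
  (0,4): δ = 1.45°  ✓
  (0,5): δ = 45.61°  ✓
  (0,6): δ = 133.89°  ·
  (1,2): δ = 124.20°  ·
  (1,3): δ = 62.17°  ✓
  (1,4): δ = 31.35°  ✓
  (1,5): δ = 12.82°  ✓
  (1,6): δ = 101.10°  ·
  (2,3): δ = 117.97°  ·
  (2,4): δ = 87.14°  ·
  (2,5): δ = 42.98°  ✓
  (2,6): δ = 45.30°  ✓
  (3,4): δ = 149.17°  ·
  (3,5): δ = 105.01°  ·
  (3,6): δ = 16.73°  ✓
  (4,5): δ = 135.84°  ·
  (4,6): δ = 47.55°  ✓
  (5,6): δ = 91.72°  ·
antipodal pairs: 10

count = 10; pairs: (0,3), (0,4), (0,5), (1,3), (1,4), (1,5), (2,5), (2,6), (3,6), (4,6)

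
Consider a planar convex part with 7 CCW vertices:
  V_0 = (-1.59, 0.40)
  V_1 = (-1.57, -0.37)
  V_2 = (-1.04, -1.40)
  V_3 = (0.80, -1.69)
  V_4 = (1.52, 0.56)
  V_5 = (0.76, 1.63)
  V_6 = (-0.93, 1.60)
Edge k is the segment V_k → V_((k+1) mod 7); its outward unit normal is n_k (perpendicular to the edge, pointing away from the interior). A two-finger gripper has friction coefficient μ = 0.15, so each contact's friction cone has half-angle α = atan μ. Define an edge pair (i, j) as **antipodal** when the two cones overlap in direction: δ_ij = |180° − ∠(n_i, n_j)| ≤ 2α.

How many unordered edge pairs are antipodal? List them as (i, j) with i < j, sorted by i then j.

count = 3; pairs: (1,4), (2,5), (3,6)

α = atan 0.15 = 8.53°;  2α = 17.06°
n_0 = (-0.9997, -0.0260)
n_1 = (-0.8892, -0.4575)
n_2 = (-0.1557, -0.9878)
n_3 = (+0.9524, -0.3048)
n_4 = (+0.8153, +0.5791)
n_5 = (-0.0177, +0.9998)
n_6 = (-0.8762, +0.4819)
  (0,1): δ = 154.26°  ·
  (0,2): δ = 100.44°  ·
  (0,3): δ = 19.23°  ·
  (0,4): δ = 33.90°  ·
  (0,5): δ = 89.53°  ·
  (0,6): δ = 149.70°  ·
  (1,2): δ = 126.19°  ·
  (1,3): δ = 44.97°  ·
  (1,4): δ = 8.16°  ✓
  (1,5): δ = 63.79°  ·
  (1,6): δ = 123.96°  ·
  (2,3): δ = 98.79°  ·
  (2,4): δ = 45.66°  ·
  (2,5): δ = 9.97°  ✓
  (2,6): δ = 70.15°  ·
  (3,4): δ = 126.87°  ·
  (3,5): δ = 71.24°  ·
  (3,6): δ = 11.07°  ✓
  (4,5): δ = 124.37°  ·
  (4,6): δ = 64.20°  ·
  (5,6): δ = 119.83°  ·
antipodal pairs: 3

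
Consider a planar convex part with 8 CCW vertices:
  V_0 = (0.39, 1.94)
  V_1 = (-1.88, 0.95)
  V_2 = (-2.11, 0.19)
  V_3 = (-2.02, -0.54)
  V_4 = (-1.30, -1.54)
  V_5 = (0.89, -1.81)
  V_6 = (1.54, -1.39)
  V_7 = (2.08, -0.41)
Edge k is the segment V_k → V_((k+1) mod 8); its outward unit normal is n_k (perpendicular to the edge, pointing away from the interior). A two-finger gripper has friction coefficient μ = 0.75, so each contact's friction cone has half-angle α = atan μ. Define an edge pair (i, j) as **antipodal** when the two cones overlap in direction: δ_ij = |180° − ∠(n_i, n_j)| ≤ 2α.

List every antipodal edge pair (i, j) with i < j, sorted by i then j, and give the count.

α = atan 0.75 = 36.87°;  2α = 73.74°
n_0 = (-0.3998, +0.9166)
n_1 = (-0.9571, +0.2897)
n_2 = (-0.9925, -0.1224)
n_3 = (-0.8115, -0.5843)
n_4 = (-0.1224, -0.9925)
n_5 = (+0.5427, -0.8399)
n_6 = (+0.8758, -0.4826)
n_7 = (+0.8119, +0.5838)
  (0,1): δ = 130.40°  ·
  (0,2): δ = 106.53°  ·
  (0,3): δ = 77.81°  ·
  (0,4): δ = 30.59°  ✓
  (0,5): δ = 9.31°  ✓
  (0,6): δ = 37.58°  ✓
  (0,7): δ = 102.16°  ·
  (1,2): δ = 156.13°  ·
  (1,3): δ = 127.41°  ·
  (1,4): δ = 80.19°  ·
  (1,5): δ = 40.29°  ✓
  (1,6): δ = 12.02°  ✓
  (1,7): δ = 52.56°  ✓
  (2,3): δ = 151.27°  ·
  (2,4): δ = 104.06°  ·
  (2,5): δ = 64.16°  ✓
  (2,6): δ = 35.88°  ✓
  (2,7): δ = 28.69°  ✓
  (3,4): δ = 132.78°  ·
  (3,5): δ = 92.89°  ·
  (3,6): δ = 64.61°  ✓
  (3,7): δ = 0.03°  ✓
  (4,5): δ = 140.10°  ·
  (4,6): δ = 111.83°  ·
  (4,7): δ = 47.25°  ✓
  (5,6): δ = 151.72°  ·
  (5,7): δ = 87.15°  ·
  (6,7): δ = 115.42°  ·
antipodal pairs: 12

count = 12; pairs: (0,4), (0,5), (0,6), (1,5), (1,6), (1,7), (2,5), (2,6), (2,7), (3,6), (3,7), (4,7)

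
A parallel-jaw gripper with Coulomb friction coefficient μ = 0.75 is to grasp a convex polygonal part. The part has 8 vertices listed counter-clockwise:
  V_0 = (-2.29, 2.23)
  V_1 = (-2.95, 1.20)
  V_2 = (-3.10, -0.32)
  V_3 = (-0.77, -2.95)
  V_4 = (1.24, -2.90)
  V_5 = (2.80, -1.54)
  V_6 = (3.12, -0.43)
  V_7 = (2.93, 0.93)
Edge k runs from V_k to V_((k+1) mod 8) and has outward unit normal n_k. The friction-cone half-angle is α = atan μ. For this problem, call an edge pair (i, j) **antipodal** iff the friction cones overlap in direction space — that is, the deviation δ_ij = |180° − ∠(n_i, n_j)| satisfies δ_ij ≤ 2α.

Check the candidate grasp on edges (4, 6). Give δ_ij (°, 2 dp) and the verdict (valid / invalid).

α = atan 0.75 = 36.87°;  2α = 73.74°
edge 4: e_4 = (+1.56, +1.36);  n_4 = (+0.6571, -0.7538)
edge 6: e_6 = (-0.19, +1.36);  n_6 = (+0.9904, +0.1384)
∠(n_4, n_6) = 56.87°
δ = |180° − 56.87°| = 123.13°
123.13° > 2α = 73.74°  →  invalid

δ = 123.13°, invalid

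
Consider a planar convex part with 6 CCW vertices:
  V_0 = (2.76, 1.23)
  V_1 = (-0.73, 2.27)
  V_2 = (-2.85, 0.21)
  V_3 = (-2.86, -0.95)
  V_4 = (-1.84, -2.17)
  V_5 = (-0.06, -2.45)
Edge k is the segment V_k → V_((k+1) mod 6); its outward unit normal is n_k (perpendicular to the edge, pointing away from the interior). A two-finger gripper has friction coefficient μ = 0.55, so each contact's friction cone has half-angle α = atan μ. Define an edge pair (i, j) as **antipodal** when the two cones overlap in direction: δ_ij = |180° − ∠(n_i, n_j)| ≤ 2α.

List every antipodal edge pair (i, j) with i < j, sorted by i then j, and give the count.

α = atan 0.55 = 28.81°;  2α = 57.62°
n_0 = (+0.2856, +0.9584)
n_1 = (-0.6969, +0.7172)
n_2 = (-1.0000, +0.0086)
n_3 = (-0.7672, -0.6414)
n_4 = (-0.1554, -0.9879)
n_5 = (+0.7937, -0.6083)
  (0,1): δ = 119.23°  ·
  (0,2): δ = 73.90°  ·
  (0,3): δ = 33.51°  ✓
  (0,4): δ = 7.65°  ✓
  (0,5): δ = 69.13°  ·
  (1,2): δ = 134.67°  ·
  (1,3): δ = 94.28°  ·
  (1,4): δ = 53.12°  ✓
  (1,5): δ = 8.36°  ✓
  (2,3): δ = 139.61°  ·
  (2,4): δ = 98.45°  ·
  (2,5): δ = 36.97°  ✓
  (3,4): δ = 138.84°  ·
  (3,5): δ = 77.36°  ·
  (4,5): δ = 118.52°  ·
antipodal pairs: 5

count = 5; pairs: (0,3), (0,4), (1,4), (1,5), (2,5)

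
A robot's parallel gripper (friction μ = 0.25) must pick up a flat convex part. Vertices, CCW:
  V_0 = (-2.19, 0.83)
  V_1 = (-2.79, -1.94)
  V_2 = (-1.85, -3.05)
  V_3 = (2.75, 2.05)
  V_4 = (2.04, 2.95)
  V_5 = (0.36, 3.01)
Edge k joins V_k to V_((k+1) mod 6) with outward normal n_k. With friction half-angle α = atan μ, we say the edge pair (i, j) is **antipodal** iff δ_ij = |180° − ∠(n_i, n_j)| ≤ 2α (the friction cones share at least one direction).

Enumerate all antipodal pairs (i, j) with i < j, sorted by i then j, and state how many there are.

count = 2; pairs: (1,3), (2,5)

α = atan 0.25 = 14.04°;  2α = 28.07°
n_0 = (-0.9773, +0.2117)
n_1 = (-0.7631, -0.6463)
n_2 = (+0.7426, -0.6698)
n_3 = (+0.7851, +0.6194)
n_4 = (+0.0357, +0.9994)
n_5 = (-0.6498, +0.7601)
  (0,1): δ = 127.52°  ·
  (0,2): δ = 29.83°  ·
  (0,3): δ = 50.49°  ·
  (0,4): δ = 100.18°  ·
  (0,5): δ = 142.75°  ·
  (1,2): δ = 82.31°  ·
  (1,3): δ = 1.99°  ✓
  (1,4): δ = 47.70°  ·
  (1,5): δ = 90.27°  ·
  (2,3): δ = 99.68°  ·
  (2,4): δ = 50.00°  ·
  (2,5): δ = 7.42°  ✓
  (3,4): δ = 130.31°  ·
  (3,5): δ = 87.74°  ·
  (4,5): δ = 137.43°  ·
antipodal pairs: 2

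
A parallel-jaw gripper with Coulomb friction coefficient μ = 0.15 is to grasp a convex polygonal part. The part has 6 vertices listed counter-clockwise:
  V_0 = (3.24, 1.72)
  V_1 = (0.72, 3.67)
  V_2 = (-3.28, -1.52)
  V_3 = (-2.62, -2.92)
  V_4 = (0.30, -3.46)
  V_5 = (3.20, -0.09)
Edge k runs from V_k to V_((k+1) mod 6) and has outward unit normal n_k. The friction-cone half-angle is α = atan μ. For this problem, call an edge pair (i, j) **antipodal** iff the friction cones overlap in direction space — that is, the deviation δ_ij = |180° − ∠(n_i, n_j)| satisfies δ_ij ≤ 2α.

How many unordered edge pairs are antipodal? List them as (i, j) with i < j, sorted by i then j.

count = 1; pairs: (1,4)

α = atan 0.15 = 8.53°;  2α = 17.06°
n_0 = (+0.6120, +0.7909)
n_1 = (-0.7921, +0.6104)
n_2 = (-0.9045, -0.4264)
n_3 = (-0.1818, -0.9833)
n_4 = (+0.7580, -0.6523)
n_5 = (+0.9998, -0.0221)
  (0,1): δ = 89.89°  ·
  (0,2): δ = 27.03°  ·
  (0,3): δ = 27.26°  ·
  (0,4): δ = 87.02°  ·
  (0,5): δ = 126.47°  ·
  (1,2): δ = 117.14°  ·
  (1,3): δ = 62.86°  ·
  (1,4): δ = 3.09°  ✓
  (1,5): δ = 36.36°  ·
  (2,3): δ = 125.72°  ·
  (2,4): δ = 65.95°  ·
  (2,5): δ = 26.51°  ·
  (3,4): δ = 120.24°  ·
  (3,5): δ = 80.79°  ·
  (4,5): δ = 140.55°  ·
antipodal pairs: 1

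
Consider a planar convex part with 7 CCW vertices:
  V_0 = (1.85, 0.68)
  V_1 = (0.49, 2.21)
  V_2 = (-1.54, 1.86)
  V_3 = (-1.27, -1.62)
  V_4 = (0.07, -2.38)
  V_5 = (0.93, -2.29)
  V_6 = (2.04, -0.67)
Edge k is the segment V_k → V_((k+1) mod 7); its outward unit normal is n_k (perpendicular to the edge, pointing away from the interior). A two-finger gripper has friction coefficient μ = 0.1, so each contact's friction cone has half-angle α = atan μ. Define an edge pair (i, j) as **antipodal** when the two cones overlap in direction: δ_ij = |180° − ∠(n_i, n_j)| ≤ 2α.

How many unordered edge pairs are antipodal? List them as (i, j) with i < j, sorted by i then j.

count = 2; pairs: (1,4), (2,6)

α = atan 0.1 = 5.71°;  2α = 11.42°
n_0 = (+0.7474, +0.6644)
n_1 = (-0.1699, +0.9855)
n_2 = (-0.9970, -0.0774)
n_3 = (-0.4933, -0.8698)
n_4 = (+0.1041, -0.9946)
n_5 = (+0.8249, -0.5652)
n_6 = (+0.9902, +0.1394)
  (0,1): δ = 121.85°  ·
  (0,2): δ = 37.20°  ·
  (0,3): δ = 18.81°  ·
  (0,4): δ = 54.34°  ·
  (0,5): δ = 103.95°  ·
  (0,6): δ = 146.38°  ·
  (1,2): δ = 95.35°  ·
  (1,3): δ = 39.34°  ·
  (1,4): δ = 3.81°  ✓
  (1,5): δ = 45.80°  ·
  (1,6): δ = 88.23°  ·
  (2,3): δ = 124.00°  ·
  (2,4): δ = 88.46°  ·
  (2,5): δ = 38.85°  ·
  (2,6): δ = 3.57°  ✓
  (3,4): δ = 144.47°  ·
  (3,5): δ = 94.86°  ·
  (3,6): δ = 52.43°  ·
  (4,5): δ = 130.39°  ·
  (4,6): δ = 87.96°  ·
  (5,6): δ = 137.57°  ·
antipodal pairs: 2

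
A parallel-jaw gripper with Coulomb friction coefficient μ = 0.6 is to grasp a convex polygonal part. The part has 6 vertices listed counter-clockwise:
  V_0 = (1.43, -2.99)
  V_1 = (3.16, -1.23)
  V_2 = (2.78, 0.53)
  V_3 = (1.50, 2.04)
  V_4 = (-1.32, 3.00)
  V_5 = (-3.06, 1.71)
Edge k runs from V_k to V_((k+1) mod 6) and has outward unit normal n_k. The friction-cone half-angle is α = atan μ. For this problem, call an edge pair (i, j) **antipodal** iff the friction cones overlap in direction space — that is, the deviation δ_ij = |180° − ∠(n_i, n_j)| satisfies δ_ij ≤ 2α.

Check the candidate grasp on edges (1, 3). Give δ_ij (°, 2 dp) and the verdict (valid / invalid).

α = atan 0.6 = 30.96°;  2α = 61.93°
edge 1: e_1 = (-0.38, +1.76);  n_1 = (+0.9775, +0.2110)
edge 3: e_3 = (-2.82, +0.96);  n_3 = (+0.3223, +0.9466)
∠(n_1, n_3) = 59.02°
δ = |180° − 59.02°| = 120.98°
120.98° > 2α = 61.93°  →  invalid

δ = 120.98°, invalid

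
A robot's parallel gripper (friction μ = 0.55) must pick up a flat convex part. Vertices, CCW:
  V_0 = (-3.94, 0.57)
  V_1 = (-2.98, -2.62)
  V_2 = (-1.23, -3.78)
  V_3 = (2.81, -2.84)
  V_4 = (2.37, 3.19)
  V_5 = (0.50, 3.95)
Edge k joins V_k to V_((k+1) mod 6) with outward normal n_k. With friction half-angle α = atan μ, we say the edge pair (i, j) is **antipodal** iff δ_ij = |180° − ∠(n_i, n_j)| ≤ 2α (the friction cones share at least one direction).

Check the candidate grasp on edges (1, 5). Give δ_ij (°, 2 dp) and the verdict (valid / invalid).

α = atan 0.55 = 28.81°;  2α = 57.62°
edge 1: e_1 = (+1.75, -1.16);  n_1 = (-0.5525, -0.8335)
edge 5: e_5 = (-4.44, -3.38);  n_5 = (-0.6057, +0.7957)
∠(n_1, n_5) = 109.18°
δ = |180° − 109.18°| = 70.82°
70.82° > 2α = 57.62°  →  invalid

δ = 70.82°, invalid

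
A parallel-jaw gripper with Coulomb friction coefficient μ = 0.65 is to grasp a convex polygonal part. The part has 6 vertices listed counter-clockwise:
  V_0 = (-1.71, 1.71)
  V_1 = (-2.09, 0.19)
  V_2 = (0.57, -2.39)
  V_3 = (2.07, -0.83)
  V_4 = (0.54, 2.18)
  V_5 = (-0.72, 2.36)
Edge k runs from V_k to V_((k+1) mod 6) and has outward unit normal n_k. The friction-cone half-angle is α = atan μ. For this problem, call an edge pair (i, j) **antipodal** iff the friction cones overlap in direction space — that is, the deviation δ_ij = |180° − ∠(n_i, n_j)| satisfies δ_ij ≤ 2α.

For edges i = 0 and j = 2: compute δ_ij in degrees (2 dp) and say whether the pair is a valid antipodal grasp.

δ = 29.84°, valid

α = atan 0.65 = 33.02°;  2α = 66.05°
edge 0: e_0 = (-0.38, -1.52);  n_0 = (-0.9701, +0.2425)
edge 2: e_2 = (+1.50, +1.56);  n_2 = (+0.7208, -0.6931)
∠(n_0, n_2) = 150.16°
δ = |180° − 150.16°| = 29.84°
29.84° ≤ 2α = 66.05°  →  valid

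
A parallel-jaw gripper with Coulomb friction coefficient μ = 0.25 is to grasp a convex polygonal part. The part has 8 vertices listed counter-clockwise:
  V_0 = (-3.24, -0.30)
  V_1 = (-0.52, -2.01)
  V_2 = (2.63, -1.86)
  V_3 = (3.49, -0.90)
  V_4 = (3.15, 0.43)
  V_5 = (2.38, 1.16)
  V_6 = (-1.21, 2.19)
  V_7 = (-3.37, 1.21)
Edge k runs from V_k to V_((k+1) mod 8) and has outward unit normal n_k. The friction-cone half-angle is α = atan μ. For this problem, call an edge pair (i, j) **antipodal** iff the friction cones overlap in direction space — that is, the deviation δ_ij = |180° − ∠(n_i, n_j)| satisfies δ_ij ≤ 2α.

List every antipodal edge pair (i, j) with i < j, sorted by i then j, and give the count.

α = atan 0.25 = 14.04°;  2α = 28.07°
n_0 = (-0.5322, -0.8466)
n_1 = (+0.0476, -0.9989)
n_2 = (+0.7448, -0.6672)
n_3 = (+0.9688, +0.2477)
n_4 = (+0.6880, +0.7257)
n_5 = (+0.2758, +0.9612)
n_6 = (-0.4132, +0.9107)
n_7 = (-0.9963, -0.0858)
  (0,1): δ = 145.12°  ·
  (0,2): δ = 99.70°  ·
  (0,3): δ = 43.50°  ·
  (0,4): δ = 11.32°  ✓
  (0,5): δ = 16.15°  ✓
  (0,6): δ = 56.56°  ·
  (0,7): δ = 127.08°  ·
  (1,2): δ = 134.58°  ·
  (1,3): δ = 78.39°  ·
  (1,4): δ = 46.20°  ·
  (1,5): δ = 18.73°  ✓
  (1,6): δ = 21.68°  ✓
  (1,7): δ = 92.19°  ·
  (2,3): δ = 123.81°  ·
  (2,4): δ = 91.62°  ·
  (2,5): δ = 64.15°  ·
  (2,6): δ = 23.74°  ✓
  (2,7): δ = 46.78°  ·
  (3,4): δ = 147.81°  ·
  (3,5): δ = 120.35°  ·
  (3,6): δ = 79.94°  ·
  (3,7): δ = 9.42°  ✓
  (4,5): δ = 152.54°  ·
  (4,6): δ = 112.12°  ·
  (4,7): δ = 41.61°  ·
  (5,6): δ = 139.59°  ·
  (5,7): δ = 69.07°  ·
  (6,7): δ = 109.48°  ·
antipodal pairs: 6

count = 6; pairs: (0,4), (0,5), (1,5), (1,6), (2,6), (3,7)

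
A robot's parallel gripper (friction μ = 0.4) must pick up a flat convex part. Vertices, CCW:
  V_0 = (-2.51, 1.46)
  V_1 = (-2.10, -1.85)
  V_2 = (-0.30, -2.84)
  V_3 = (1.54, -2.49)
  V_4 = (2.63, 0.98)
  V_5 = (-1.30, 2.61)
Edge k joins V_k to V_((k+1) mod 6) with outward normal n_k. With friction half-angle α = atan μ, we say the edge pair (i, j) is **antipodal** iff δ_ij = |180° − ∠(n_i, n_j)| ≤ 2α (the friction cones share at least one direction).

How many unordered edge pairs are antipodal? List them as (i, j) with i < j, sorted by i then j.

count = 5; pairs: (0,3), (1,4), (2,4), (2,5), (3,5)

α = atan 0.4 = 21.80°;  2α = 43.60°
n_0 = (-0.9924, -0.1229)
n_1 = (-0.4819, -0.8762)
n_2 = (+0.1869, -0.9824)
n_3 = (+0.9540, -0.2997)
n_4 = (+0.3831, +0.9237)
n_5 = (-0.6889, +0.7248)
  (0,1): δ = 125.87°  ·
  (0,2): δ = 86.29°  ·
  (0,3): δ = 24.50°  ✓
  (0,4): δ = 60.41°  ·
  (0,5): δ = 126.48°  ·
  (1,2): δ = 140.42°  ·
  (1,3): δ = 78.63°  ·
  (1,4): δ = 6.28°  ✓
  (1,5): δ = 72.35°  ·
  (2,3): δ = 118.21°  ·
  (2,4): δ = 33.30°  ✓
  (2,5): δ = 32.77°  ✓
  (3,4): δ = 95.09°  ·
  (3,5): δ = 29.02°  ✓
  (4,5): δ = 113.93°  ·
antipodal pairs: 5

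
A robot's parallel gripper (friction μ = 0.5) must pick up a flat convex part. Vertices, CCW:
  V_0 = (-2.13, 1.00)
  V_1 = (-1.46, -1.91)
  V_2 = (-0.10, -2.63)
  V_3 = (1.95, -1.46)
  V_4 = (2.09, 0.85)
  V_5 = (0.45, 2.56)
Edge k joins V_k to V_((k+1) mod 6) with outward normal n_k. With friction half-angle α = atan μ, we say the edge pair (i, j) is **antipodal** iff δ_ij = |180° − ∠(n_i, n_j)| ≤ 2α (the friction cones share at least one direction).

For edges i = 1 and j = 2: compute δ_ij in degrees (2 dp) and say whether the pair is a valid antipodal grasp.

δ = 122.39°, invalid

α = atan 0.5 = 26.57°;  2α = 53.13°
edge 1: e_1 = (+1.36, -0.72);  n_1 = (-0.4679, -0.8838)
edge 2: e_2 = (+2.05, +1.17);  n_2 = (+0.4957, -0.8685)
∠(n_1, n_2) = 57.61°
δ = |180° − 57.61°| = 122.39°
122.39° > 2α = 53.13°  →  invalid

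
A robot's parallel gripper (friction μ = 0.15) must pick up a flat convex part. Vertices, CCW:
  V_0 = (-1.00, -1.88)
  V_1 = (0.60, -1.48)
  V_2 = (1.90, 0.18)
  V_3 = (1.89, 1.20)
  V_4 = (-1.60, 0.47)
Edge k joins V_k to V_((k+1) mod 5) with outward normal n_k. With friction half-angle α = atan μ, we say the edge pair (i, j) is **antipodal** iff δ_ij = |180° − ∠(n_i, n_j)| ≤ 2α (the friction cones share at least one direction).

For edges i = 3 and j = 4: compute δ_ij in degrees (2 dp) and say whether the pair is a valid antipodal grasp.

α = atan 0.15 = 8.53°;  2α = 17.06°
edge 3: e_3 = (-3.49, -0.73);  n_3 = (-0.2047, +0.9788)
edge 4: e_4 = (+0.60, -2.35);  n_4 = (-0.9689, -0.2474)
∠(n_3, n_4) = 92.51°
δ = |180° − 92.51°| = 87.49°
87.49° > 2α = 17.06°  →  invalid

δ = 87.49°, invalid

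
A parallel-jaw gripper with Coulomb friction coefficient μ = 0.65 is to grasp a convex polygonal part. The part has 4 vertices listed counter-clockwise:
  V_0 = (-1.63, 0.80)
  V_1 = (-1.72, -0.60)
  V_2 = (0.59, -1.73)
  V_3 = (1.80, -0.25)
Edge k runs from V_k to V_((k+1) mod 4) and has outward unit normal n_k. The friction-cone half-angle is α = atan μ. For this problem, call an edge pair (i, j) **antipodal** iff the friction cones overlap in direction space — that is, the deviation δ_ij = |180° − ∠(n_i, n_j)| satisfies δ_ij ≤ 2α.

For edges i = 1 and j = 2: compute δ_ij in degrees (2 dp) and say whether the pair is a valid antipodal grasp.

δ = 103.20°, invalid

α = atan 0.65 = 33.02°;  2α = 66.05°
edge 1: e_1 = (+2.31, -1.13);  n_1 = (-0.4394, -0.8983)
edge 2: e_2 = (+1.21, +1.48);  n_2 = (+0.7742, -0.6330)
∠(n_1, n_2) = 76.80°
δ = |180° − 76.80°| = 103.20°
103.20° > 2α = 66.05°  →  invalid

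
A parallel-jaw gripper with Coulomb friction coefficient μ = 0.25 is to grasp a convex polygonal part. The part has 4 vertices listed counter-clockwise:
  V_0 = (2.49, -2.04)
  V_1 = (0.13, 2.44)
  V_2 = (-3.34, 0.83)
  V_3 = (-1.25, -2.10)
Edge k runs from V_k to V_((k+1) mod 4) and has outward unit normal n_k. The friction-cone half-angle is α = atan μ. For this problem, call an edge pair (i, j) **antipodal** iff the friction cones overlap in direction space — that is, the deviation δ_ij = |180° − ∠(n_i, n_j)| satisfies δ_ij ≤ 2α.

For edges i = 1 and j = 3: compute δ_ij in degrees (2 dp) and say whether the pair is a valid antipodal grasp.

δ = 23.97°, valid

α = atan 0.25 = 14.04°;  2α = 28.07°
edge 1: e_1 = (-3.47, -1.61);  n_1 = (-0.4209, +0.9071)
edge 3: e_3 = (+3.74, +0.06);  n_3 = (+0.0160, -0.9999)
∠(n_1, n_3) = 156.03°
δ = |180° − 156.03°| = 23.97°
23.97° ≤ 2α = 28.07°  →  valid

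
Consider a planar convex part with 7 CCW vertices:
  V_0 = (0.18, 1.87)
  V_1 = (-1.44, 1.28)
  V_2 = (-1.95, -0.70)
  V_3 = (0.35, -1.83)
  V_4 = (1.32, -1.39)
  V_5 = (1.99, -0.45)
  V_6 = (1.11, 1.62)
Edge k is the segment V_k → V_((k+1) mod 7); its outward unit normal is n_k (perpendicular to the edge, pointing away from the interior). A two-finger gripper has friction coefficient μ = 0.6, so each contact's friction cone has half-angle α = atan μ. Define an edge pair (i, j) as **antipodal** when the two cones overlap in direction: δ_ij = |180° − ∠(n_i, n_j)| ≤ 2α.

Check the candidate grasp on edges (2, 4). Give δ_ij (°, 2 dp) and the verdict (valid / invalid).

δ = 99.31°, invalid

α = atan 0.6 = 30.96°;  2α = 61.93°
edge 2: e_2 = (+2.30, -1.13);  n_2 = (-0.4410, -0.8975)
edge 4: e_4 = (+0.67, +0.94);  n_4 = (+0.8143, -0.5804)
∠(n_2, n_4) = 80.69°
δ = |180° − 80.69°| = 99.31°
99.31° > 2α = 61.93°  →  invalid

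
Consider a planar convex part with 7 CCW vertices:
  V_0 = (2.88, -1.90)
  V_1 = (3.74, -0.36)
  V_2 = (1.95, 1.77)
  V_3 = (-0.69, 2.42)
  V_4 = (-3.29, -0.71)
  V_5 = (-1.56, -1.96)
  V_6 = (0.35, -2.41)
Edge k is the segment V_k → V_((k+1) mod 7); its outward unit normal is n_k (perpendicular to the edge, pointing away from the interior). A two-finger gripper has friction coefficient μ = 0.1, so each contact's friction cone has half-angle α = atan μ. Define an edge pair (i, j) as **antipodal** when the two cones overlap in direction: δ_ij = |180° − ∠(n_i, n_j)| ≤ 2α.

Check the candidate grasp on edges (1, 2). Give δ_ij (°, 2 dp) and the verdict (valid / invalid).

α = atan 0.1 = 5.71°;  2α = 11.42°
edge 1: e_1 = (-1.79, +2.13);  n_1 = (+0.7656, +0.6434)
edge 2: e_2 = (-2.64, +0.65);  n_2 = (+0.2391, +0.9710)
∠(n_1, n_2) = 36.13°
δ = |180° − 36.13°| = 143.87°
143.87° > 2α = 11.42°  →  invalid

δ = 143.87°, invalid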